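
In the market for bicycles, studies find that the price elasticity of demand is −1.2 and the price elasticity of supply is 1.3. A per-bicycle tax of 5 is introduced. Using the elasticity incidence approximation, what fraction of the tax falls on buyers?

Incidence ratio: buyers' share ≈ εs / (εs + |εd|) = 1.3 / (1.3 + 1.2) = 0.52.
Supply is the more elastic side, so buyers bear the larger share.

Buyers' share ≈ 0.52.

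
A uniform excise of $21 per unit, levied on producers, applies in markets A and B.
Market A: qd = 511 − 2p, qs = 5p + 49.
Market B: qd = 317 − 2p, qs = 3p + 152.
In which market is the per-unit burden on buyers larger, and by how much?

Market A: pre-tax p* = $66, q* = 379; post-tax q = 349; per-unit burden on buyers = $15.
Market B: pre-tax p* = $33, q* = 251; post-tax q = 225.8; per-unit burden on buyers = $12.6.
Difference: $15 vs $12.6 → market A is larger by $2.4.

Market A, by $2.4.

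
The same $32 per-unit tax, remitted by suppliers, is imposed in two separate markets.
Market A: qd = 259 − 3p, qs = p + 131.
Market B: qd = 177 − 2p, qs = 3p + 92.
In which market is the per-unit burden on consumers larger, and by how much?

Market A: pre-tax p* = $32, q* = 163; post-tax q = 139; per-unit burden on consumers = $8.
Market B: pre-tax p* = $17, q* = 143; post-tax q = 104.6; per-unit burden on consumers = $19.2.
Difference: $8 vs $19.2 → market B is larger by $11.2.

Market B, by $11.2.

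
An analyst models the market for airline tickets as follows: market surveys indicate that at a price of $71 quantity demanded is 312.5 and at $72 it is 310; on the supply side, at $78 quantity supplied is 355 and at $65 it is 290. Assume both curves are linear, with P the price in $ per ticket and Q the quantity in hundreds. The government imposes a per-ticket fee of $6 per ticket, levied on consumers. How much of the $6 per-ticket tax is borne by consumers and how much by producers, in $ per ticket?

Demand slope: (310 − 312.5)/(72 − 71) = -2.5, so Qd = 490 − 2.5P.
Supply slope: (290 − 355)/(65 − 78) = 5, so Qs = 5P − 35.
Without the tax, 490 − 2.5P = 5P − 35 gives 7.5P = 525, so P* = $70 and Q* = 315.
With the tax collected from consumers, demand (in seller-price terms) shifts: Qd = 490 − 2.5(P + 6).
Solving gives Q = 305 with consumers paying $74 and producers receiving $68 (the $6 wedge).
Burden on consumers: $4; on producers: $2. (They sum to $6.)

Consumers bear $4 per ticket; producers bear $2 per ticket.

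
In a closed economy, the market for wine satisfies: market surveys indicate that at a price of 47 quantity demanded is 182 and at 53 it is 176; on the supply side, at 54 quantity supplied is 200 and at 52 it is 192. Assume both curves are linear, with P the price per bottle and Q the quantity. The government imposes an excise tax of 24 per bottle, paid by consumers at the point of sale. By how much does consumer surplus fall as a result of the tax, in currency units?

Consumer surplus falls by 3271.68.

Demand slope: (176 − 182)/(53 − 47) = -1, so Qd = 229 − P.
Supply slope: (192 − 200)/(52 − 54) = 4, so Qs = 4P − 16.
Without the tax, 229 − P = 4P − 16 gives 5P = 245, so P* = 49 and Q* = 180.
With the tax collected from consumers, demand (in seller-price terms) shifts: Qd = 229 − (P + 24).
Solving gives Q = 160.8 with consumers paying 68.2 and producers receiving 44.2 (the 24 wedge).
ΔCS is the trapezoid between Q = 160.8 and Q = 180 of height 19.2: ½ · (180 + 160.8) · 19.2 = 3271.68.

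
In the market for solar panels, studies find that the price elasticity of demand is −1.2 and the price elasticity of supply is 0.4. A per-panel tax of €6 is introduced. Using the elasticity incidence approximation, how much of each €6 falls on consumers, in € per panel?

Incidence ratio: consumers' share ≈ εs / (εs + |εd|) = 0.4 / (0.4 + 1.2) = 0.25.
So consumers bear ≈ 0.25 × €6 = €1.5; suppliers bear €4.5.

Consumers bear ≈ €1.5 per panel.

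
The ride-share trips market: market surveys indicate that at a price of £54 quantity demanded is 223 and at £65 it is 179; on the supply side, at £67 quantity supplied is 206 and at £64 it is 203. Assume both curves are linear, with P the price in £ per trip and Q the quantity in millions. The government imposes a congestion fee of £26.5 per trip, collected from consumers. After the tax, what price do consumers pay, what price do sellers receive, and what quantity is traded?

Demand slope: (179 − 223)/(65 − 54) = -4, so Qd = 439 − 4P.
Supply slope: (203 − 206)/(64 − 67) = 1, so Qs = P + 139.
Without the tax, 439 − 4P = P + 139 gives 5P = 300, so P* = £60 and Q* = 199.
With the tax collected from consumers, demand (in seller-price terms) shifts: Qd = 439 − 4(P + 26.5).
Solving gives Q = 177.8 with consumers paying £65.3 and sellers receiving £38.8 (the £26.5 wedge).

Consumers pay £65.3; sellers receive £38.8; quantity = 177.8.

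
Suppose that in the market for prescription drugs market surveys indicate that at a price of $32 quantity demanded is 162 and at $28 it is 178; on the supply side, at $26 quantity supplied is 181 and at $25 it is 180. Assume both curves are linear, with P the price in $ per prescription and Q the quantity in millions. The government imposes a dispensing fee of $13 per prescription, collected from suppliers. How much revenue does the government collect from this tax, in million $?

Tax revenue = $2230.8 million.

Demand slope: (178 − 162)/(28 − 32) = -4, so Qd = 290 − 4P.
Supply slope: (180 − 181)/(25 − 26) = 1, so Qs = P + 155.
Without the tax, 290 − 4P = P + 155 gives 5P = 135, so P* = $27 and Q* = 182.
With the tax collected from suppliers, supply shifts: Qs = (P − 13) + 155.
New equilibrium: buyers pay $29.6, suppliers receive $16.6, Q = 171.6. (Wedge: Pb − Ps = 13.)
Revenue = t · Q = 13 · 171.6 = $2230.8.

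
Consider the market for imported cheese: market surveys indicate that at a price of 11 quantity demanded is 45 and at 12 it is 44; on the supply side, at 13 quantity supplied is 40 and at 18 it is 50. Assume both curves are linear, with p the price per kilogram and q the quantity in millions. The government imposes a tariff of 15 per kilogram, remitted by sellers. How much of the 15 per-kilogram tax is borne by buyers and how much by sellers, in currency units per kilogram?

Buyers bear 10 per kilogram; sellers bear 5 per kilogram.

Demand slope: (44 − 45)/(12 − 11) = -1, so qd = 56 − p.
Supply slope: (50 − 40)/(18 − 13) = 2, so qs = 2p + 14.
Without the tax, 56 − p = 2p + 14 gives 3p = 42, so p* = 14 and q* = 42.
With the tax collected from sellers, supply shifts: qs = 2(p − 15) + 14.
Solving gives q = 32 with buyers paying 24 and sellers receiving 9 (the 15 wedge).
Burden on buyers: 10; on sellers: 5. (They sum to 15.)
The less price-elastic side of the market bears the larger share of a per-unit tax.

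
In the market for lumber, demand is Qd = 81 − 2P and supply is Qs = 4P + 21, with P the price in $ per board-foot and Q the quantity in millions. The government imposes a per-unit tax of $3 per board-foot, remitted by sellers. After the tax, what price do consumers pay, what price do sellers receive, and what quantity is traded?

Consumers pay $12; sellers receive $9; quantity = 57.

Before the tax: set 81 − 2P = 4P + 21 → P* = $10, Q* = 61.
With the tax collected from sellers, supply shifts: Qs = 4(P − 3) + 21.
Solving gives Q = 57 with consumers paying $12 and sellers receiving $9 (the $3 wedge).
The less price-elastic side of the market bears the larger share of a per-unit tax.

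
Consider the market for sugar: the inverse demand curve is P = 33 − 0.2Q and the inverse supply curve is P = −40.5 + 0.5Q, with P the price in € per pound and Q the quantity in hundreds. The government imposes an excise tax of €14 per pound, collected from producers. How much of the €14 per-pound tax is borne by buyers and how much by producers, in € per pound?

Inverting to Q(P) form: Qd = 165 − 5P; Qs = 2P + 81.
Without the tax, 165 − 5P = 2P + 81 gives 7P = 84, so P* = €12 and Q* = 105.
With the tax collected from producers, supply shifts: Qs = 2(P − 14) + 81.
New equilibrium: buyers pay €16, producers receive €2, Q = 85. (Wedge: Pb − Ps = 14.)
Burden on buyers: €4; on producers: €10. (They sum to €14.)
The less price-elastic side of the market bears the larger share of a per-unit tax.

Buyers bear €4 per pound; producers bear €10 per pound.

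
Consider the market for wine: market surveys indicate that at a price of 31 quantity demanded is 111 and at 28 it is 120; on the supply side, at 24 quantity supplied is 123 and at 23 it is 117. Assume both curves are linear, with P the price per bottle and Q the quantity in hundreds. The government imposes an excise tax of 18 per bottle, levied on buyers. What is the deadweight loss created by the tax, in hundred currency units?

Demand slope: (120 − 111)/(28 − 31) = -3, so Qd = 204 − 3P.
Supply slope: (117 − 123)/(23 − 24) = 6, so Qs = 6P − 21.
Without the tax, 204 − 3P = 6P − 21 gives 9P = 225, so P* = 25 and Q* = 129.
With the tax collected from buyers, demand (in seller-price terms) shifts: Qd = 204 − 3(P + 18).
New equilibrium: buyers pay 37, suppliers receive 19, Q = 93. (Wedge: Pb − Ps = 18.)
Quantity falls by |ΔQ| = |129 − 93| = 36.
DWL = ½ · t · |ΔQ| = ½ · 18 · 36 = 324.

Deadweight loss = 324 hundred.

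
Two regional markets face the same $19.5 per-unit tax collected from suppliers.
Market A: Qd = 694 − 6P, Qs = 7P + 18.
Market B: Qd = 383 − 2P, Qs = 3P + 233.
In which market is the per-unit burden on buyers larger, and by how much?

Market B, by $1.2.

Market A: pre-tax P* = $52, Q* = 382; post-tax Q = 319; per-unit burden on buyers = $10.5.
Market B: pre-tax P* = $30, Q* = 323; post-tax Q = 299.6; per-unit burden on buyers = $11.7.
Difference: $10.5 vs $11.7 → market B is larger by $1.2.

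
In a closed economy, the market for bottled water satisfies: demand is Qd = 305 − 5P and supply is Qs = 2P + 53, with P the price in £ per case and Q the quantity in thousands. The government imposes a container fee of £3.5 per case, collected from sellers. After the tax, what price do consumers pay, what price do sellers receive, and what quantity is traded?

Without the tax, 305 − 5P = 2P + 53 gives 7P = 252, so P* = £36 and Q* = 125.
With the tax collected from sellers, supply shifts: Qs = 2(P − 3.5) + 53.
Solving gives Q = 120 with consumers paying £37 and sellers receiving £33.5 (the £3.5 wedge).
The less price-elastic side of the market bears the larger share of a per-unit tax.

Consumers pay £37; sellers receive £33.5; quantity = 120.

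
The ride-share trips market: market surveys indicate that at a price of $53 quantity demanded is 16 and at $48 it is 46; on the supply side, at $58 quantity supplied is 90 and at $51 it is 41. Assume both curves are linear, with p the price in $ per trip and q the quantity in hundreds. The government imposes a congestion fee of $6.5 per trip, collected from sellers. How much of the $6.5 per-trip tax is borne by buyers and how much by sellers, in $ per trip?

Demand slope: (46 − 16)/(48 − 53) = -6, so qd = 334 − 6p.
Supply slope: (41 − 90)/(51 − 58) = 7, so qs = 7p − 316.
Without the tax, 334 − 6p = 7p − 316 gives 13p = 650, so p* = $50 and q* = 34.
With the tax collected from sellers, supply shifts: qs = 7(p − 6.5) − 316.
Solving gives q = 13 with buyers paying $53.5 and sellers receiving $47 (the $6.5 wedge).
Burden on buyers: $3.5; on sellers: $3. (They sum to $6.5.)
The less price-elastic side of the market bears the larger share of a per-unit tax.

Buyers bear $3.5 per trip; sellers bear $3 per trip.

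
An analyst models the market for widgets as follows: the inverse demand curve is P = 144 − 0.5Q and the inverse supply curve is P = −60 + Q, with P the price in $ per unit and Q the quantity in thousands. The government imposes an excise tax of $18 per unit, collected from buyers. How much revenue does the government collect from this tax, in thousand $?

Rewrite in direct form: Qd = 288 − 2P and Qs = P + 60.
Without the tax, 288 − 2P = P + 60 gives 3P = 228, so P* = $76 and Q* = 136.
With the tax collected from buyers, demand (in seller-price terms) shifts: Qd = 288 − 2(P + 18).
Solving gives Q = 124 with buyers paying $82 and sellers receiving $64 (the $18 wedge).
Revenue = t · Q = 18 · 124 = $2232.

Tax revenue = $2232 thousand.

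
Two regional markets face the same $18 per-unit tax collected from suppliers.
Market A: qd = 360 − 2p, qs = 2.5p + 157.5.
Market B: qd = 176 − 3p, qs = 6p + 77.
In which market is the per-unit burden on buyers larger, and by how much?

Market A: pre-tax p* = $45, q* = 270; post-tax q = 250; per-unit burden on buyers = $10.
Market B: pre-tax p* = $11, q* = 143; post-tax q = 107; per-unit burden on buyers = $12.
Difference: $10 vs $12 → market B is larger by $2.

Market B, by $2.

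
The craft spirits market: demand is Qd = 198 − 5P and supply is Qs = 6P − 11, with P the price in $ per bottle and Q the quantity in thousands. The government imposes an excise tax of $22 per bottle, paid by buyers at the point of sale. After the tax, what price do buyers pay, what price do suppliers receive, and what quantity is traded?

Buyers pay $31; suppliers receive $9; quantity = 43.

Without the tax, 198 − 5P = 6P − 11 gives 11P = 209, so P* = $19 and Q* = 103.
With the tax collected from buyers, demand (in seller-price terms) shifts: Qd = 198 − 5(P + 22).
Solving gives Q = 43 with buyers paying $31 and suppliers receiving $9 (the $22 wedge).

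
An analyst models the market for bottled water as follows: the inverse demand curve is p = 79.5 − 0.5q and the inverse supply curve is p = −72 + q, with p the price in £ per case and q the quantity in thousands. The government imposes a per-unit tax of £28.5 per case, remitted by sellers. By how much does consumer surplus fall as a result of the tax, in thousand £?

Consumer surplus falls by £869.25 thousand.

Inverting to q(p) form: qd = 159 − 2p; qs = p + 72.
Before the tax: set 159 − 2p = p + 72 → p* = £29, q* = 101.
With the tax collected from sellers, supply shifts: qs = (p − 28.5) + 72.
New equilibrium: buyers pay £38.5, sellers receive £10, q = 82. (Wedge: pb − ps = 28.5.)
ΔCS is the trapezoid between Q = 82 and Q = 101 of height £9.5: ½ · (101 + 82) · 9.5 = £869.25.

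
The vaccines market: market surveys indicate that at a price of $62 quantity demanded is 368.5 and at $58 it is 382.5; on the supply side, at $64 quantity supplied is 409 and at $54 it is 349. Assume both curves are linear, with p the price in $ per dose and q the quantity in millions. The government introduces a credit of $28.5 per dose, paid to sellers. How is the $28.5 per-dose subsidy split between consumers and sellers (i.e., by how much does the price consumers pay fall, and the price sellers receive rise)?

Demand slope: (382.5 − 368.5)/(58 − 62) = -3.5, so qd = 585.5 − 3.5p.
Supply slope: (349 − 409)/(54 − 64) = 6, so qs = 6p + 25.
Before the subsidy: set 585.5 − 3.5p = 6p + 25 → p* = $59, q* = 379.
With a per-unit subsidy paid to sellers, each receives p + 28.5 per unit sold, so supply becomes qs = 6(p + 28.5) + 25.
Solving gives q = 442 with consumers paying $41 and sellers receiving $69.5 (the $28.5 wedge).
Gain to consumers: $18; to sellers: $10.5. (They sum to $28.5.)

Consumers gain $18 per dose; sellers gain $10.5 per dose.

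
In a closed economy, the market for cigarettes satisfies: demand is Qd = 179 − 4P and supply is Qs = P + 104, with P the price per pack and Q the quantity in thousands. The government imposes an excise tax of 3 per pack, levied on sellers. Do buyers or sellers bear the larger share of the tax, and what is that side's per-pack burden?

Before the tax: set 179 − 4P = P + 104 → P* = 15, Q* = 119.
With the tax collected from sellers, supply shifts: Qs = (P − 3) + 104.
New equilibrium: buyers pay 15.6, sellers receive 12.6, Q = 116.6. (Wedge: Pb − Ps = 3.)
Per-pack burden: buyers 0.6, sellers 2.4.
Sellers take the larger share because supply is less price-elastic here (demand slope 4 vs supply slope 1).

Sellers bear the larger share: 2.4 per pack.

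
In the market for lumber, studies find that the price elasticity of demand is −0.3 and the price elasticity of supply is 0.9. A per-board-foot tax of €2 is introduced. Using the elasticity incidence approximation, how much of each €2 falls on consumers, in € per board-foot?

Consumers bear ≈ €1.5 per board-foot.

Incidence ratio: consumers' share ≈ εs / (εs + |εd|) = 0.9 / (0.9 + 0.3) = 0.75.
So consumers bear ≈ 0.75 × €2 = €1.5; suppliers bear €0.5.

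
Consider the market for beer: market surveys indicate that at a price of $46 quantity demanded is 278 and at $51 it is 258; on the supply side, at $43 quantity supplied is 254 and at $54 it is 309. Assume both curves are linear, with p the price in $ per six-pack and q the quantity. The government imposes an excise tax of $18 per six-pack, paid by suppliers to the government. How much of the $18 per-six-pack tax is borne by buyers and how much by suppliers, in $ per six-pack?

Demand slope: (258 − 278)/(51 − 46) = -4, so qd = 462 − 4p.
Supply slope: (309 − 254)/(54 − 43) = 5, so qs = 5p + 39.
Without the tax, 462 − 4p = 5p + 39 gives 9p = 423, so p* = $47 and q* = 274.
With the tax collected from suppliers, supply shifts: qs = 5(p − 18) + 39.
Solving gives q = 234 with buyers paying $57 and suppliers receiving $39 (the $18 wedge).
Burden on buyers: $10; on suppliers: $8. (They sum to $18.)

Buyers bear $10 per six-pack; suppliers bear $8 per six-pack.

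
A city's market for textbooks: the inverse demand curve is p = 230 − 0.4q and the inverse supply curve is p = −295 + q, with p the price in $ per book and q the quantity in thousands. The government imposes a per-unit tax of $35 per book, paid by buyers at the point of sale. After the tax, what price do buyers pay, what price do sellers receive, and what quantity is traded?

Inverting to q(p) form: qd = 575 − 2.5p; qs = p + 295.
Before the tax: set 575 − 2.5p = p + 295 → p* = $80, q* = 375.
With the tax collected from buyers, demand (in seller-price terms) shifts: qd = 575 − 2.5(p + 35).
New equilibrium: buyers pay $90, sellers receive $55, q = 350. (Wedge: pb − ps = 35.)

Buyers pay $90; sellers receive $55; quantity = 350.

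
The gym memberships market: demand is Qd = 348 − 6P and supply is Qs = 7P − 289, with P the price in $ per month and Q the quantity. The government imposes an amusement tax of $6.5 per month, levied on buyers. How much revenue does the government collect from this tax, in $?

Tax revenue = $214.5.

Before the tax: set 348 − 6P = 7P − 289 → P* = $49, Q* = 54.
With the tax collected from buyers, demand (in seller-price terms) shifts: Qd = 348 − 6(P + 6.5).
Solving gives Q = 33 with buyers paying $52.5 and suppliers receiving $46 (the $6.5 wedge).
Revenue = t · Q = 6.5 · 33 = $214.5.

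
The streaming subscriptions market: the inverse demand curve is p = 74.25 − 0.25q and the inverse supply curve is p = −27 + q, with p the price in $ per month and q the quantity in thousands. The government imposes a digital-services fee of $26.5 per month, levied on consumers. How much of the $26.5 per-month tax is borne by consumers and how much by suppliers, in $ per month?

Rewrite in direct form: qd = 297 − 4p and qs = p + 27.
Without the tax, 297 − 4p = p + 27 gives 5p = 270, so p* = $54 and q* = 81.
With the tax collected from consumers, demand (in seller-price terms) shifts: qd = 297 − 4(p + 26.5).
New equilibrium: consumers pay $59.3, suppliers receive $32.8, q = 59.8. (Wedge: pb − ps = 26.5.)
Burden on consumers: $5.3; on suppliers: $21.2. (They sum to $26.5.)
The less price-elastic side of the market bears the larger share of a per-unit tax.

Consumers bear $5.3 per month; suppliers bear $21.2 per month.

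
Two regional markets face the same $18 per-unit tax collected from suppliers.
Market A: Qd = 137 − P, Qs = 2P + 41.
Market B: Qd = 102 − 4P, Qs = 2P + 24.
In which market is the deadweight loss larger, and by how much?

Market B, by $108.

Market A: pre-tax P* = $32, Q* = 105; post-tax Q = 93; deadweight loss = $108.
Market B: pre-tax P* = $13, Q* = 50; post-tax Q = 26; deadweight loss = $216.
Difference: $108 vs $216 → market B is larger by $108.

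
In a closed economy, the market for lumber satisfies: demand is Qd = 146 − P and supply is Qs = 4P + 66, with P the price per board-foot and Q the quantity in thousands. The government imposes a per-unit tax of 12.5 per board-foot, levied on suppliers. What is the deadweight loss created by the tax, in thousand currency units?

Before the tax: set 146 − P = 4P + 66 → P* = 16, Q* = 130.
With the tax collected from suppliers, supply shifts: Qs = 4(P − 12.5) + 66.
New equilibrium: consumers pay 26, suppliers receive 13.5, Q = 120. (Wedge: Pb − Ps = 12.5.)
Quantity falls by |ΔQ| = |130 − 120| = 10.
DWL = ½ · t · |ΔQ| = ½ · 12.5 · 10 = 62.5.

Deadweight loss = 62.5 thousand.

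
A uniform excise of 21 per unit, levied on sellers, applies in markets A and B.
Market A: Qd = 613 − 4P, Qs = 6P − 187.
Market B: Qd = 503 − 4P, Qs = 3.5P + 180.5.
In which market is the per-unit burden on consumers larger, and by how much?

Market A: pre-tax P* = 80, Q* = 293; post-tax Q = 242.6; per-unit burden on consumers = 12.6.
Market B: pre-tax P* = 43, Q* = 331; post-tax Q = 291.8; per-unit burden on consumers = 9.8.
Difference: 12.6 vs 9.8 → market A is larger by 2.8.

Market A, by 2.8.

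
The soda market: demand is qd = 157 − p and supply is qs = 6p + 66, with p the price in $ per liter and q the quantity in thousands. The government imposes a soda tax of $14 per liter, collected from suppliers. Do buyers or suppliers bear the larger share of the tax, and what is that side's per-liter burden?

Buyers bear the larger share: $12 per liter.

Before the tax: set 157 − p = 6p + 66 → p* = $13, q* = 144.
With the tax collected from suppliers, supply shifts: qs = 6(p − 14) + 66.
Solving gives q = 132 with buyers paying $25 and suppliers receiving $11 (the $14 wedge).
Per-liter burden: buyers $12, suppliers $2.
Buyers take the larger share because demand is less price-elastic here (demand slope 1 vs supply slope 6).
The less price-elastic side of the market bears the larger share of a per-unit tax.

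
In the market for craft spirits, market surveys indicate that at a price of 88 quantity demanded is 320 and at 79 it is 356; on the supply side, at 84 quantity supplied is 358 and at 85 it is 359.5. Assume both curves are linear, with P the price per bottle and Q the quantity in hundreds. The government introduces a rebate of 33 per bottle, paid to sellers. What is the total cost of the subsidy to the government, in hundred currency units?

Demand slope: (356 − 320)/(79 − 88) = -4, so Qd = 672 − 4P.
Supply slope: (359.5 − 358)/(85 − 84) = 1.5, so Qs = 1.5P + 232.
Without the subsidy, 672 − 4P = 1.5P + 232 gives 5.5P = 440, so P* = 80 and Q* = 352.
With a per-unit subsidy paid to sellers, each receives P + 33 per unit sold, so supply becomes Qs = 1.5(P + 33) + 232.
New equilibrium: buyers pay 71, sellers receive 104, Q = 388. (Wedge: Pb − Ps = −33.)
Outlay = t · Q = 33 · 388 = 12804.

Government outlay = 12804 hundred.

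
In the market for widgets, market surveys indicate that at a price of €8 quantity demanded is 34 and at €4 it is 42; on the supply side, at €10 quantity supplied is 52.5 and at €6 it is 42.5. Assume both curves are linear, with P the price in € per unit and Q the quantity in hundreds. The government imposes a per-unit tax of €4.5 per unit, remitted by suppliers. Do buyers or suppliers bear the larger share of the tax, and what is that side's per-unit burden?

Demand slope: (42 − 34)/(4 − 8) = -2, so Qd = 50 − 2P.
Supply slope: (42.5 − 52.5)/(6 − 10) = 2.5, so Qs = 2.5P + 27.5.
Without the tax, 50 − 2P = 2.5P + 27.5 gives 4.5P = 22.5, so P* = €5 and Q* = 40.
With the tax collected from suppliers, supply shifts: Qs = 2.5(P − 4.5) + 27.5.
Solving gives Q = 35 with buyers paying €7.5 and suppliers receiving €3 (the €4.5 wedge).
Per-unit burden: buyers €2.5, suppliers €2.
Buyers take the larger share because demand is less price-elastic here (demand slope 2 vs supply slope 2.5).

Buyers bear the larger share: €2.5 per unit.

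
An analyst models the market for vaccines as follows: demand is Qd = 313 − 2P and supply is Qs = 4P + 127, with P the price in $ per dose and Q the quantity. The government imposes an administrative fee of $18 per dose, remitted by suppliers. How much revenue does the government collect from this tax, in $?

Tax revenue = $4086.

Without the tax, 313 − 2P = 4P + 127 gives 6P = 186, so P* = $31 and Q* = 251.
With the tax collected from suppliers, supply shifts: Qs = 4(P − 18) + 127.
New equilibrium: consumers pay $43, suppliers receive $25, Q = 227. (Wedge: Pb − Ps = 18.)
Revenue = t · Q = 18 · 227 = $4086.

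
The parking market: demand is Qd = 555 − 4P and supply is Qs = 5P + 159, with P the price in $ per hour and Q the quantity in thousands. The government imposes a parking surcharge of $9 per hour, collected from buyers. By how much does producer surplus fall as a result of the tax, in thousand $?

Producer surplus falls by $1476 thousand.

Without the tax, 555 − 4P = 5P + 159 gives 9P = 396, so P* = $44 and Q* = 379.
With the tax collected from buyers, demand (in seller-price terms) shifts: Qd = 555 − 4(P + 9).
Solving gives Q = 359 with buyers paying $49 and suppliers receiving $40 (the $9 wedge).
ΔPS is the trapezoid between Q = 359 and Q = 379 of height $4: ½ · (379 + 359) · 4 = $1476.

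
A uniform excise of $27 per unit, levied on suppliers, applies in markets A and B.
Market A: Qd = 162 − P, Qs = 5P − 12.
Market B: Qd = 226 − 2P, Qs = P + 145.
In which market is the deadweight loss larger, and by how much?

Market A: pre-tax P* = $29, Q* = 133; post-tax Q = 110.5; deadweight loss = $303.75.
Market B: pre-tax P* = $27, Q* = 172; post-tax Q = 154; deadweight loss = $243.
Difference: $303.75 vs $243 → market A is larger by $60.75.

Market A, by $60.75.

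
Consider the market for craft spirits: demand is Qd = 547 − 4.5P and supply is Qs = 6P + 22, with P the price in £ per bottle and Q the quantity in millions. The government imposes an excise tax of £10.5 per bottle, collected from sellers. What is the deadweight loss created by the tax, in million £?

Deadweight loss = £141.75 million.

Without the tax, 547 − 4.5P = 6P + 22 gives 10.5P = 525, so P* = £50 and Q* = 322.
With the tax collected from sellers, supply shifts: Qs = 6(P − 10.5) + 22.
New equilibrium: buyers pay £56, sellers receive £45.5, Q = 295. (Wedge: Pb − Ps = 10.5.)
Quantity falls by |ΔQ| = |322 − 295| = 27.
DWL = ½ · t · |ΔQ| = ½ · 10.5 · 27 = £141.75.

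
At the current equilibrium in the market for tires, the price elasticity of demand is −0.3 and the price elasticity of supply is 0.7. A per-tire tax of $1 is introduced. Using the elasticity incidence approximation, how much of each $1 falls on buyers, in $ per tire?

Incidence ratio: buyers' share ≈ εs / (εs + |εd|) = 0.7 / (0.7 + 0.3) = 0.7.
So buyers bear ≈ 0.7 × $1 = $0.7; suppliers bear $0.3.

Buyers bear ≈ $0.7 per tire.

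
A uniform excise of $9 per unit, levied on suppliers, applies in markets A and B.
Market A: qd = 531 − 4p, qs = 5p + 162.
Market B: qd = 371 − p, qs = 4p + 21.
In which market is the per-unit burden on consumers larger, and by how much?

Market B, by $2.2.

Market A: pre-tax p* = $41, q* = 367; post-tax q = 347; per-unit burden on consumers = $5.
Market B: pre-tax p* = $70, q* = 301; post-tax q = 293.8; per-unit burden on consumers = $7.2.
Difference: $5 vs $7.2 → market B is larger by $2.2.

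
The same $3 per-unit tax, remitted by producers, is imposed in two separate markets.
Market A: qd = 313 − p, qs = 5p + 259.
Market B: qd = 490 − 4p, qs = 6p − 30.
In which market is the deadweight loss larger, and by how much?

Market A: pre-tax p* = $9, q* = 304; post-tax q = 301.5; deadweight loss = $3.75.
Market B: pre-tax p* = $52, q* = 282; post-tax q = 274.8; deadweight loss = $10.8.
Difference: $3.75 vs $10.8 → market B is larger by $7.05.

Market B, by $7.05.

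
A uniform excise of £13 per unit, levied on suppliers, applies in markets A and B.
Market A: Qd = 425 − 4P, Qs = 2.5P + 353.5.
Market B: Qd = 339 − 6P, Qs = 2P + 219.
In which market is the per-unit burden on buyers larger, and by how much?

Market A, by £1.75.

Market A: pre-tax P* = £11, Q* = 381; post-tax Q = 361; per-unit burden on buyers = £5.
Market B: pre-tax P* = £15, Q* = 249; post-tax Q = 229.5; per-unit burden on buyers = £3.25.
Difference: £5 vs £3.25 → market A is larger by £1.75.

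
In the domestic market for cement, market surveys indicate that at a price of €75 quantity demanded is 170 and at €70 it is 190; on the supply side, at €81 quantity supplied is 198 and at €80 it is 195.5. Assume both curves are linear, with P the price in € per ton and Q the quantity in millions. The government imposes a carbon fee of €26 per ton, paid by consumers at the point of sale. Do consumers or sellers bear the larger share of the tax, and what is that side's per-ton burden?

Sellers bear the larger share: €16 per ton.

Demand slope: (190 − 170)/(70 − 75) = -4, so Qd = 470 − 4P.
Supply slope: (195.5 − 198)/(80 − 81) = 2.5, so Qs = 2.5P − 4.5.
Before the tax: set 470 − 4P = 2.5P − 4.5 → P* = €73, Q* = 178.
With the tax collected from consumers, demand (in seller-price terms) shifts: Qd = 470 − 4(P + 26).
Solving gives Q = 138 with consumers paying €83 and sellers receiving €57 (the €26 wedge).
Per-ton burden: consumers €10, sellers €16.
Sellers take the larger share because supply is less price-elastic here (demand slope 4 vs supply slope 2.5).
The less price-elastic side of the market bears the larger share of a per-unit tax.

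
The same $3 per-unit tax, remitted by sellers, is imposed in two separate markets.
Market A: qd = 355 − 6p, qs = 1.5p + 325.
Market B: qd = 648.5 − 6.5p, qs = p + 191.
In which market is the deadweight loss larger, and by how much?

Market A: pre-tax p* = $4, q* = 331; post-tax q = 327.4; deadweight loss = $5.4.
Market B: pre-tax p* = $61, q* = 252; post-tax q = 249.4; deadweight loss = $3.9.
Difference: $5.4 vs $3.9 → market A is larger by $1.5.

Market A, by $1.5.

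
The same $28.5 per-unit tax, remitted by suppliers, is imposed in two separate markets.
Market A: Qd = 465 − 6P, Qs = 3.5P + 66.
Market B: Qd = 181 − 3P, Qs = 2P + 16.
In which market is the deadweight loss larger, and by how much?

Market A, by $410.4.

Market A: pre-tax P* = $42, Q* = 213; post-tax Q = 150; deadweight loss = $897.75.
Market B: pre-tax P* = $33, Q* = 82; post-tax Q = 47.8; deadweight loss = $487.35.
Difference: $897.75 vs $487.35 → market A is larger by $410.4.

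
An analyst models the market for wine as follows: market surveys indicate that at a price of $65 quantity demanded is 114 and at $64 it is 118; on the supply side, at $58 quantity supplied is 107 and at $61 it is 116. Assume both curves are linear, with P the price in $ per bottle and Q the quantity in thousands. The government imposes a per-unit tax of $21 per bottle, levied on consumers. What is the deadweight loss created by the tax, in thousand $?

Demand slope: (118 − 114)/(64 − 65) = -4, so Qd = 374 − 4P.
Supply slope: (116 − 107)/(61 − 58) = 3, so Qs = 3P − 67.
Without the tax, 374 − 4P = 3P − 67 gives 7P = 441, so P* = $63 and Q* = 122.
With the tax collected from consumers, demand (in seller-price terms) shifts: Qd = 374 − 4(P + 21).
New equilibrium: consumers pay $72, producers receive $51, Q = 86. (Wedge: Pb − Ps = 21.)
Quantity falls by |ΔQ| = |122 − 86| = 36.
DWL = ½ · t · |ΔQ| = ½ · 21 · 36 = $378.

Deadweight loss = $378 thousand.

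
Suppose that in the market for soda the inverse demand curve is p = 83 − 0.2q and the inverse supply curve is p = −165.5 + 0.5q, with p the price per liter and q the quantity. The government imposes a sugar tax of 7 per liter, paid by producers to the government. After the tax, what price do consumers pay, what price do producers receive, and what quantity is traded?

Inverting to q(p) form: qd = 415 − 5p; qs = 2p + 331.
Before the tax: set 415 − 5p = 2p + 331 → p* = 12, q* = 355.
With the tax collected from producers, supply shifts: qs = 2(p − 7) + 331.
Solving gives q = 345 with consumers paying 14 and producers receiving 7 (the 7 wedge).
The less price-elastic side of the market bears the larger share of a per-unit tax.

Consumers pay 14; producers receive 7; quantity = 345.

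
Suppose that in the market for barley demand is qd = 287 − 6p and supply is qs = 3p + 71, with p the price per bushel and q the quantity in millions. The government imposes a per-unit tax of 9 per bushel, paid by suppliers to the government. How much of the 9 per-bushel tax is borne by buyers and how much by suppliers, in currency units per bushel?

Buyers bear 3 per bushel; suppliers bear 6 per bushel.

Before the tax: set 287 − 6p = 3p + 71 → p* = 24, q* = 143.
With the tax collected from suppliers, supply shifts: qs = 3(p − 9) + 71.
New equilibrium: buyers pay 27, suppliers receive 18, q = 125. (Wedge: pb − ps = 9.)
Burden on buyers: 3; on suppliers: 6. (They sum to 9.)
The less price-elastic side of the market bears the larger share of a per-unit tax.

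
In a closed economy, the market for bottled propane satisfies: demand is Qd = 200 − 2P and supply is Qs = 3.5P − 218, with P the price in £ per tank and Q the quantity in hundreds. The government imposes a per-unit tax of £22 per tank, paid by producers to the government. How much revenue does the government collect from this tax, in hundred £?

Tax revenue = £440 hundred.

Without the tax, 200 − 2P = 3.5P − 218 gives 5.5P = 418, so P* = £76 and Q* = 48.
With the tax collected from producers, supply shifts: Qs = 3.5(P − 22) − 218.
Solving gives Q = 20 with consumers paying £90 and producers receiving £68 (the £22 wedge).
Revenue = t · Q = 22 · 20 = £440.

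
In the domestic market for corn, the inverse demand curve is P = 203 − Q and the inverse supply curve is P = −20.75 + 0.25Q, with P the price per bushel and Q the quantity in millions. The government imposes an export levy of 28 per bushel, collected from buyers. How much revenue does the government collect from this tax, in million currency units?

Inverting to Q(P) form: Qd = 203 − P; Qs = 4P + 83.
Without the tax, 203 − P = 4P + 83 gives 5P = 120, so P* = 24 and Q* = 179.
With the tax collected from buyers, demand (in seller-price terms) shifts: Qd = 203 − (P + 28).
Solving gives Q = 156.6 with buyers paying 46.4 and producers receiving 18.4 (the 28 wedge).
Revenue = t · Q = 28 · 156.6 = 4384.8.

Tax revenue = 4384.8 million.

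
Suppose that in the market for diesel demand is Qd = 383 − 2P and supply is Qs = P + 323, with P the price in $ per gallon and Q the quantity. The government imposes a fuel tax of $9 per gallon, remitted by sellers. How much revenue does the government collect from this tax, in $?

Before the tax: set 383 − 2P = P + 323 → P* = $20, Q* = 343.
With the tax collected from sellers, supply shifts: Qs = (P − 9) + 323.
Solving gives Q = 337 with buyers paying $23 and sellers receiving $14 (the $9 wedge).
Revenue = t · Q = 9 · 337 = $3033.

Tax revenue = $3033.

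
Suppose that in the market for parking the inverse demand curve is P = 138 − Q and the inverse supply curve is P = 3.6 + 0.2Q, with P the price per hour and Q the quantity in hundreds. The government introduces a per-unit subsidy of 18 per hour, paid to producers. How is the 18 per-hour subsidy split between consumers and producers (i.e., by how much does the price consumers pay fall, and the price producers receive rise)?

Consumers gain 15 per hour; producers gain 3 per hour.

Inverting to Q(P) form: Qd = 138 − P; Qs = 5P − 18.
Before the subsidy: set 138 − P = 5P − 18 → P* = 26, Q* = 112.
With a per-unit subsidy paid to producers, each receives P + 18 per unit sold, so supply becomes Qs = 5(P + 18) − 18.
Solving gives Q = 127 with consumers paying 11 and producers receiving 29 (the 18 wedge).
Gain to consumers: 15; to producers: 3. (They sum to 18.)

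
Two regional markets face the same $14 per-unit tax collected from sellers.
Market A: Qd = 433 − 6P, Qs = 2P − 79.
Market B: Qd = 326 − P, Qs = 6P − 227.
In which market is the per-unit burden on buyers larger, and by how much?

Market A: pre-tax P* = $64, Q* = 49; post-tax Q = 28; per-unit burden on buyers = $3.5.
Market B: pre-tax P* = $79, Q* = 247; post-tax Q = 235; per-unit burden on buyers = $12.
Difference: $3.5 vs $12 → market B is larger by $8.5.

Market B, by $8.5.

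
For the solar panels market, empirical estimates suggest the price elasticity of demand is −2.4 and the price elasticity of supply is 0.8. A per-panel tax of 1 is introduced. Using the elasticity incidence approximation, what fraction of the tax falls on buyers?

Incidence ratio: buyers' share ≈ εs / (εs + |εd|) = 0.8 / (0.8 + 2.4) = 0.25.
Supply is the less elastic side, so buyers bear the smaller share.

Buyers' share ≈ 0.25.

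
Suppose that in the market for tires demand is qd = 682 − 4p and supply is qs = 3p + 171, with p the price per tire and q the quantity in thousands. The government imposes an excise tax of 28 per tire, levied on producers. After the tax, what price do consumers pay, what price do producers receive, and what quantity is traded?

Before the tax: set 682 − 4p = 3p + 171 → p* = 73, q* = 390.
With the tax collected from producers, supply shifts: qs = 3(p − 28) + 171.
New equilibrium: consumers pay 85, producers receive 57, q = 342. (Wedge: pb − ps = 28.)

Consumers pay 85; producers receive 57; quantity = 342.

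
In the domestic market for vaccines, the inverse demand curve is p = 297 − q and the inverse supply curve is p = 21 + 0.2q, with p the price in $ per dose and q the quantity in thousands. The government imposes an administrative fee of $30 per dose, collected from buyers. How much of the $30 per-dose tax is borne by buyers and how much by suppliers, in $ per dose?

Rewrite in direct form: qd = 297 − p and qs = 5p − 105.
Without the tax, 297 − p = 5p − 105 gives 6p = 402, so p* = $67 and q* = 230.
With the tax collected from buyers, demand (in seller-price terms) shifts: qd = 297 − (p + 30).
New equilibrium: buyers pay $92, suppliers receive $62, q = 205. (Wedge: pb − ps = 30.)
Burden on buyers: $25; on suppliers: $5. (They sum to $30.)

Buyers bear $25 per dose; suppliers bear $5 per dose.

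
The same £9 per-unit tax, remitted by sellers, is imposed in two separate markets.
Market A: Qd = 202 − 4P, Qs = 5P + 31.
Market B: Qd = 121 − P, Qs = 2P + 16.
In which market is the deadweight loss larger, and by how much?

Market A: pre-tax P* = £19, Q* = 126; post-tax Q = 106; deadweight loss = £90.
Market B: pre-tax P* = £35, Q* = 86; post-tax Q = 80; deadweight loss = £27.
Difference: £90 vs £27 → market A is larger by £63.

Market A, by £63.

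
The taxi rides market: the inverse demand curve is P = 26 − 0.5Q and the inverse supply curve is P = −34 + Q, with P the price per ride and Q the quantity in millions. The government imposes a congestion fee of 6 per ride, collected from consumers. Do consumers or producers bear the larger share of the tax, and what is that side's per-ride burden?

Producers bear the larger share: 4 per ride.

Inverting to Q(P) form: Qd = 52 − 2P; Qs = P + 34.
Without the tax, 52 − 2P = P + 34 gives 3P = 18, so P* = 6 and Q* = 40.
With the tax collected from consumers, demand (in seller-price terms) shifts: Qd = 52 − 2(P + 6).
Solving gives Q = 36 with consumers paying 8 and producers receiving 2 (the 6 wedge).
Per-ride burden: consumers 2, producers 4.
Producers take the larger share because supply is less price-elastic here (demand slope 2 vs supply slope 1).
The less price-elastic side of the market bears the larger share of a per-unit tax.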